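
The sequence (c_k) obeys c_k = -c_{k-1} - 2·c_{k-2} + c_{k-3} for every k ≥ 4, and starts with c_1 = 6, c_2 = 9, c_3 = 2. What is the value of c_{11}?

166

c_4 = -14, c_5 = 19, c_6 = 11, c_7 = -63, c_8 = 60, c_9 = 77, c_{10} = -260, c_{11} = 166.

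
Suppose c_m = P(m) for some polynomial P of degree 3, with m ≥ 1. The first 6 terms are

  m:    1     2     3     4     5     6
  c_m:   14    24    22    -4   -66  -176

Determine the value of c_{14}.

1st diffs: 10, -2, -26, -62, -110.
2nd diffs: -12, -24, -36, -48.
3rd diffs: -12, -12, -12 (constant).
So c_m = -2m^3 + 6m^2 + 6m + 4.
Evaluating at m = 14 gives c_{14} = -4224.

-4224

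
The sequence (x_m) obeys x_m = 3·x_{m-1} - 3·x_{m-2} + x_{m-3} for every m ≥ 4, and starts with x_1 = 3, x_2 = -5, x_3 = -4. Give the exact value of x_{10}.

255

x_4 = 6;  x_5 = 25;  x_6 = 53;  x_7 = 90;  x_8 = 136;  x_9 = 191;  x_{10} = 255.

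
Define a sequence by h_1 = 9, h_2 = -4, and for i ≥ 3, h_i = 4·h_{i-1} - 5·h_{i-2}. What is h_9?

Iterate the recurrence:
h_3 = -61  h_4 = -224  h_5 = -591  h_6 = -1244  h_7 = -2021  h_8 = -1864  h_9 = 2649.

2649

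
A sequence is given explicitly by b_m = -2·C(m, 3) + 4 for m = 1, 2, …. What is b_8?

C(8, 3) = 56, so b_8 = -108.

-108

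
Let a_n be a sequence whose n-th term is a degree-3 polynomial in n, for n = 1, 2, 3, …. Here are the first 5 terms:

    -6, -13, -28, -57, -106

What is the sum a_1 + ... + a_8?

1st diffs: -7, -15, -29, -49.
2nd diffs: -8, -14, -20.
3rd diffs: -6, -6 (constant).
Newton forward-difference form: a_n = -6 + (-7)·C(n-1,1) + (-8)·C(n-1,2) + (-6)·C(n-1,3).
Continuing: -181, -288, -433.
Summing n = 1..8 (8 terms) gives -1112.

-1112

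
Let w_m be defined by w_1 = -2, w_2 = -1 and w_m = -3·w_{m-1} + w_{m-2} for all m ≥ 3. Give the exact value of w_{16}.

Step forward from the initial values:
w_3 = 1, w_4 = -4, w_5 = 13, …, w_{13} = 184318, w_{14} = -608761, w_{15} = 2010601, w_{16} = -6640564.

-6640564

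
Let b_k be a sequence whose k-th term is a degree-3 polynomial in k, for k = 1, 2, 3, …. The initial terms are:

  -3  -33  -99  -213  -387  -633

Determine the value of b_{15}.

1st diffs: -30, -66, -114, -174, -246.
2nd diffs: -36, -48, -60, -72.
3rd diffs: -12, -12, -12 (constant).
Newton forward-difference form: b_k = -3 + (-30)·C(k-1,1) + (-36)·C(k-1,2) + (-12)·C(k-1,3).
At k = 15: k-1 = 14, so b_{15} = -3 - 420 - 3276 - 4368 = -8067.

-8067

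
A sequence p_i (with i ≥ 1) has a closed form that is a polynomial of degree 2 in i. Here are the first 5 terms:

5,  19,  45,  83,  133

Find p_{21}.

1st diffs: 14, 26, 38, 50.
2nd diffs: 12, 12, 12 (constant).
Newton forward-difference form: p_i = 5 + 14·C(i-1,1) + 12·C(i-1,2).
At i = 21: i-1 = 20, so p_{21} = 5 + 280 + 2280 = 2565.

2565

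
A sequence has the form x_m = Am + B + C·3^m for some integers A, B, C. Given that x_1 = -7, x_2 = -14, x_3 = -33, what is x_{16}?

-43046740

At m = 1, 2, 3: A + B + 3C = -7; 2A + B + 9C = -14; 3A + B + 27C = -33.
Subtracting the first from the second: A + 6C = -7.
Subtracting the second from the third: A + 18C = -19.
Solving: C = -1, A = -1, then B = -3.
Therefore x_{16} = -16 + (-3) + (-1)·43046721 = -43046740.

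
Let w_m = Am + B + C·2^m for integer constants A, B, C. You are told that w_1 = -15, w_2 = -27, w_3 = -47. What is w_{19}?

-2097231

Plug in m = 1, 2, 3: A + B + 2C = -15; 2A + B + 4C = -27; 3A + B + 8C = -47.
Subtracting the first from the second: A + 2C = -12.
Subtracting the second from the third: A + 4C = -20.
Solving: C = -4, A = -4, then B = -3.
Hence w_{19} = -4·19 + (-3) + (-4)·524288 = -2097231.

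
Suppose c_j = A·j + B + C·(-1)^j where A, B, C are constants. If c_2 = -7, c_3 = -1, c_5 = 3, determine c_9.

Write the equations: 2A + B + C = -7; 3A + B - C = -1; 5A + B - C = 3.
Subtracting the first from the second: A - 2C = 6.
Subtracting the second from the third: 2A = 4.
Solving: C = -2, A = 2, then B = -9.
Hence c_9 = 2·9 + (-9) + (-2)·(-1) = 11.

11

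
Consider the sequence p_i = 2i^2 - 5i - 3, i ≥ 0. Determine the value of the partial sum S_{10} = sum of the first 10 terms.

315

Over i = 0..9: Σi = 45, Σi² = 285.
Total = (2)·285 + (-5)·45 + (-3)·10 = 315.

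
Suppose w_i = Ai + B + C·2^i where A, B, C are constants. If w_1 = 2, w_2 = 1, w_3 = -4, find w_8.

-485

At i = 1, 2, 3: A + B + 2C = 2; 2A + B + 4C = 1; 3A + B + 8C = -4.
Subtracting the first from the second: A + 2C = -1.
Subtracting the second from the third: A + 4C = -5.
Solving: C = -2, A = 3, then B = 3.
So w_i = 3·i + 3 + (-2)·2^i; at i=8 this is -485.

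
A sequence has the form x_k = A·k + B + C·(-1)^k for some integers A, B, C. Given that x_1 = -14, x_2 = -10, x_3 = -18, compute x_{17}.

-46

Write the equations: A + B - C = -14; 2A + B + C = -10; 3A + B - C = -18.
Subtracting the first from the second: A + 2C = 4.
Subtracting the second from the third: A - 2C = -8.
Solving: C = 3, A = -2, then B = -9.
Therefore x_{17} = -34 + (-9) + 3·(-1) = -46.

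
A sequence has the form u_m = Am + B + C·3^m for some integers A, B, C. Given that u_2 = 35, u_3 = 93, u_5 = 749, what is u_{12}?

The three given values yield: 2A + B + 9C = 35; 3A + B + 27C = 93; 5A + B + 243C = 749.
Subtracting the first from the second: A + 18C = 58.
Subtracting the second from the third: 2A + 216C = 656.
Solving: C = 3, A = 4, then B = 0.
So u_m = 4·m + 0 + 3·3^m; at m=12 this is 1594371.

1594371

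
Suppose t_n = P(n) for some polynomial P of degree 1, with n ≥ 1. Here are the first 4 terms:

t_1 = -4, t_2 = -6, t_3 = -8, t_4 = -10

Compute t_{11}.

1st diffs: -2, -2, -2 (constant).
So t_n = -2n - 2.
Evaluating at n = 11 gives t_{11} = -24.

-24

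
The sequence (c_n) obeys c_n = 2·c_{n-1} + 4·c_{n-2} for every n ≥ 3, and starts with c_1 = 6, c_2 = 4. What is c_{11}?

Step forward from the initial values:
c_3 = 32, c_4 = 80, c_5 = 288, c_6 = 896, c_7 = 2944, c_8 = 9472, c_9 = 30720, c_{10} = 99328, c_{11} = 321536.

321536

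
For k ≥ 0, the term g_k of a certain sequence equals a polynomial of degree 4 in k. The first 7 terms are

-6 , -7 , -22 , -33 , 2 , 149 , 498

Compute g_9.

4017

1st diffs: -1, -15, -11, 35, 147, 349.
2nd diffs: -14, 4, 46, 112, 202.
3rd diffs: 18, 42, 66, 90.
4th diffs: 24, 24, 24 (constant).
Newton forward-difference form: g_k = -6 + (-1)·C(k,1) + (-14)·C(k,2) + 18·C(k,3) + 24·C(k,4).
At k = 9: k = 9, so g_9 = -6 - 9 - 504 + 1512 + 3024 = 4017.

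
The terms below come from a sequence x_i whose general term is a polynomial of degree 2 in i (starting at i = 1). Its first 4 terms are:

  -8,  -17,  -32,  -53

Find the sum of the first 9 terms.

-900

1st diffs: -9, -15, -21.
2nd diffs: -6, -6 (constant).
Newton forward-difference form: x_i = -8 + (-9)·C(i-1,1) + (-6)·C(i-1,2).
Continuing: …, -80, -113, -152, -197, …, x_9 = -248.
Summing i = 1..9 (9 terms) gives -900.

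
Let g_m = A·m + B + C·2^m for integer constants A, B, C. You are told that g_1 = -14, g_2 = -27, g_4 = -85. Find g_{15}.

-131148

The three given values yield: A + B + 2C = -14; 2A + B + 4C = -27; 4A + B + 16C = -85.
Subtracting the first from the second: A + 2C = -13.
Subtracting the second from the third: 2A + 12C = -58.
Solving: C = -4, A = -5, then B = -1.
So g_m = -5·m + (-1) + (-4)·2^m; at m=15 this is -131148.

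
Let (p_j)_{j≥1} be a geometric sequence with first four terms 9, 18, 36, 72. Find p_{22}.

Common ratio r = 2.
p_j = 9·2^(j-1).
p_{22} = 9·2^21 = 18874368.

18874368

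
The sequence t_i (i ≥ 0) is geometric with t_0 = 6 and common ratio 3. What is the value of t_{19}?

6973568802

t_i = 6·3^(i-0).
t_{19} = 6·3^19 = 6973568802.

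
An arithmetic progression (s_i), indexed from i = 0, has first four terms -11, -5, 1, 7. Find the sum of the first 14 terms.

Common difference d = 6.
s_i = -11 + (i - 0)·6.
s_{13} = 67; S = 14·(-11 + 67)/2 = 392.

392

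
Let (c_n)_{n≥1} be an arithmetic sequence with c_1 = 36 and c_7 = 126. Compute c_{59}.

Common difference d = (126 - 36) / (7 - 1) = 15.
c_n = 36 + (n - 1)·15.
c_{59} = 36 + 58·15 = 906.

906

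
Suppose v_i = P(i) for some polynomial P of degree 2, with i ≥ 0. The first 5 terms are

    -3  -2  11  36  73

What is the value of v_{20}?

1st diffs: 1, 13, 25, 37.
2nd diffs: 12, 12, 12 (constant).
Newton forward-difference form: v_i = -3 + 1·C(i,1) + 12·C(i,2).
At i = 20: i = 20, so v_{20} = -3 + 20 + 2280 = 2297.

2297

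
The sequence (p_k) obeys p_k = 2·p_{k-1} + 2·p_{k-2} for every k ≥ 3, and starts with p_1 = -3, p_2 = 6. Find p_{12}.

69504

Applying the relation repeatedly:
p_3 = 6, p_4 = 24, p_5 = 60, p_6 = 168, p_7 = 456, p_8 = 1248, p_9 = 3408, p_{10} = 9312, p_{11} = 25440, p_{12} = 69504.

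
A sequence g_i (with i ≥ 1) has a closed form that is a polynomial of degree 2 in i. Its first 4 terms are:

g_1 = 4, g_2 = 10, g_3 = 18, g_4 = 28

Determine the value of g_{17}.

340

1st diffs: 6, 8, 10.
2nd diffs: 2, 2 (constant).
Newton forward-difference form: g_i = 4 + 6·C(i-1,1) + 2·C(i-1,2).
At i = 17: i-1 = 16, so g_{17} = 4 + 96 + 240 = 340.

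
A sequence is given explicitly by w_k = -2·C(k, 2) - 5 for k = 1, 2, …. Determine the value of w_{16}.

-245

C(16, 2) = 120, so w_{16} = -245.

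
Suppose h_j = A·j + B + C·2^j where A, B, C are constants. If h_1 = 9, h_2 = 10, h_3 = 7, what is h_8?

At j = 1, 2, 3: A + B + 2C = 9; 2A + B + 4C = 10; 3A + B + 8C = 7.
Subtracting the first from the second: A + 2C = 1.
Subtracting the second from the third: A + 4C = -3.
Solving: C = -2, A = 5, then B = 8.
So h_j = 5·j + 8 + (-2)·2^j; at j=8 this is -464.

-464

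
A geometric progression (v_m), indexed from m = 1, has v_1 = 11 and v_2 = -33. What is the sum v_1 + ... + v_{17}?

355135451

Common ratio r = -3.
v_m = 11·(-3)^(m-1).
S = 11·((-3)^17 - 1)/(-3 - 1) = 11·(-129140163 - 1)/(-4) = 355135451.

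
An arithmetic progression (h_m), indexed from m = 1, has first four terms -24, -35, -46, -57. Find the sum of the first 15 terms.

Common difference d = -11.
h_m = -24 + (m - 1)·(-11).
h_{15} = -178; S = 15·(-24 + (-178))/2 = -1515.

-1515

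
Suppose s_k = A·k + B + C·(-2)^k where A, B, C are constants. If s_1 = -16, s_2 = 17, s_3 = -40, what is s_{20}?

The three given values yield: A + B - 2C = -16; 2A + B + 4C = 17; 3A + B - 8C = -40.
Subtracting the first from the second: A + 6C = 33.
Subtracting the second from the third: A - 12C = -57.
Solving: C = 5, A = 3, then B = -9.
So s_k = 3·k + (-9) + 5·(-2)^k; at k=20 this is 5242931.

5242931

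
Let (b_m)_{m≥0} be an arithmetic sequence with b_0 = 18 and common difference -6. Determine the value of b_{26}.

-138

b_m = 18 + (m - 0)·(-6).
b_{26} = 18 + 26·(-6) = -138.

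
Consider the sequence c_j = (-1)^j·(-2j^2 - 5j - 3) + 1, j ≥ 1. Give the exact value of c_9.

(-1)^9 = -1; -2j^2 - 5j - 3 at j=9 is -210; so c_9 = 211.

211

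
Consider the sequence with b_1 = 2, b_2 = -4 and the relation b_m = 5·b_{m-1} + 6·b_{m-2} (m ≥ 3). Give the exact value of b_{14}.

Iterate the recurrence:
b_3 = -8; b_4 = -64; b_5 = -368; …; b_{11} = -17276048; b_{12} = -103656304; b_{13} = -621937808; b_{14} = -3731626864.
(Characteristic roots are 6 and -1.)

-3731626864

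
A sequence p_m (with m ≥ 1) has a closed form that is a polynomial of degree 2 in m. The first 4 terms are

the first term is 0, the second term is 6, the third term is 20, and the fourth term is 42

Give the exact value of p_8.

1st diffs: 6, 14, 22.
2nd diffs: 8, 8 (constant).
So p_m = 4m^2 - 6m + 2.
Evaluating at m = 8 gives p_8 = 210.

210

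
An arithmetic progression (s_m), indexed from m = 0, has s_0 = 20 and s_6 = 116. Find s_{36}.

596

Common difference d = (116 - 20) / (6 - 0) = 16.
s_m = 20 + (m - 0)·16.
s_{36} = 20 + 36·16 = 596.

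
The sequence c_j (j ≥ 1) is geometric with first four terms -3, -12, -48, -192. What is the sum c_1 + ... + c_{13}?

-67108863

Common ratio r = 4.
c_j = (-3)·4^(j-1).
S = (-3)·(4^13 - 1)/(4 - 1) = (-3)·(67108864 - 1)/(3) = -67108863.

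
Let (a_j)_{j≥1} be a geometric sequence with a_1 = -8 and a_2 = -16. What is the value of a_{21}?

-8388608

Common ratio r = 2.
a_j = (-8)·2^(j-1).
a_{21} = (-8)·2^20 = -8388608.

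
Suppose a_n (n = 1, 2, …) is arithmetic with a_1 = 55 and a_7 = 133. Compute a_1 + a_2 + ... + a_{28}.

Common difference d = (133 - 55) / (7 - 1) = 13.
a_n = 55 + (n - 1)·13.
a_{28} = 406; S = 28·(55 + 406)/2 = 6454.

6454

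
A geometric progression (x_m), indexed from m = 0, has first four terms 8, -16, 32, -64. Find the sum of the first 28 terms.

Common ratio r = -2.
x_m = 8·(-2)^(m-0).
S = 8·((-2)^28 - 1)/(-2 - 1) = 8·(268435456 - 1)/(-3) = -715827880.

-715827880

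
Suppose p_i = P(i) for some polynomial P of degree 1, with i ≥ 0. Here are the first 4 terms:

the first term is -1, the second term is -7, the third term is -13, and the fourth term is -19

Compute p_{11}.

1st diffs: -6, -6, -6 (constant).
So p_i = -6i - 1.
Evaluating at i = 11 gives p_{11} = -67.

-67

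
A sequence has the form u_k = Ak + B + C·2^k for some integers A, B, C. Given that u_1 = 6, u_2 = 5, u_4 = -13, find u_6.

At k = 1, 2, 4: A + B + 2C = 6; 2A + B + 4C = 5; 4A + B + 16C = -13.
Subtracting the first from the second: A + 2C = -1.
Subtracting the second from the third: 2A + 12C = -18.
Solving: C = -2, A = 3, then B = 7.
Hence u_6 = 3·6 + 7 + (-2)·64 = -103.

-103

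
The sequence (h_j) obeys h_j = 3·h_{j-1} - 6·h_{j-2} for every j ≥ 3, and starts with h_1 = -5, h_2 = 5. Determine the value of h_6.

-495

Iterate the recurrence:
h_3 = 45; h_4 = 105; h_5 = 45; h_6 = -495.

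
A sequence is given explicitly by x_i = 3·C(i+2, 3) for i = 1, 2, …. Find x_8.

C(10, 3) = 120, so x_8 = 360.

360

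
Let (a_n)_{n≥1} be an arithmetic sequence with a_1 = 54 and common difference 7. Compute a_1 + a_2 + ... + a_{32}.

a_n = 54 + (n - 1)·7.
a_{32} = 271; S = 32·(54 + 271)/2 = 5200.

5200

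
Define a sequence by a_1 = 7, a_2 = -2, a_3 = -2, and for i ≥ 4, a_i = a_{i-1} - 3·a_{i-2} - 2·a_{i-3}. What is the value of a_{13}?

a_4 = -10;  a_5 = 0;  a_6 = 34;  a_7 = 54;  a_8 = -48;  a_9 = -278;  a_{10} = -242;  a_{11} = 688;  a_{12} = 1970;  a_{13} = 390.

390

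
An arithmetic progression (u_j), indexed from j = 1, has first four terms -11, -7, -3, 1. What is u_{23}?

77

Common difference d = 4.
u_j = -11 + (j - 1)·4.
u_{23} = -11 + 22·4 = 77.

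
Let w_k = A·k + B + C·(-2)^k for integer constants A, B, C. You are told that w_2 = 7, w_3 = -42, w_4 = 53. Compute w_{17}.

Plug in k = 2, 3, 4: 2A + B + 4C = 7; 3A + B - 8C = -42; 4A + B + 16C = 53.
Subtracting the first from the second: A - 12C = -49.
Subtracting the second from the third: A + 24C = 95.
Solving: C = 4, A = -1, then B = -7.
Hence w_{17} = -1·17 + (-7) + 4·(-131072) = -524312.

-524312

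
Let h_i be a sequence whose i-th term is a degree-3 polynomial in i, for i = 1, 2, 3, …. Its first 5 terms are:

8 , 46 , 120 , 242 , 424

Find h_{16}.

9818

1st diffs: 38, 74, 122, 182.
2nd diffs: 36, 48, 60.
3rd diffs: 12, 12 (constant).
Newton forward-difference form: h_i = 8 + 38·C(i-1,1) + 36·C(i-1,2) + 12·C(i-1,3).
At i = 16: i-1 = 15, so h_{16} = 8 + 570 + 3780 + 5460 = 9818.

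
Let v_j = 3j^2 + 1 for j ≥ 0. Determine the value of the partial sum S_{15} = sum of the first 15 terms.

Over j = 0..14: Σj = 105, Σj² = 1015.
Total = (3)·1015 + (1)·15 = 3060.

3060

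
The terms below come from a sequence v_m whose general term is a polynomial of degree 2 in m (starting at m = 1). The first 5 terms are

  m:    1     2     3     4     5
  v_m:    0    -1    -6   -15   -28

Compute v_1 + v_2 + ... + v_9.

-372

1st diffs: -1, -5, -9, -13.
2nd diffs: -4, -4, -4 (constant).
Newton forward-difference form: v_m = (-1)·C(m-1,1) + (-4)·C(m-1,2).
Continuing: -45, -66, -91, -120.
Summing m = 1..9 (9 terms) gives -372.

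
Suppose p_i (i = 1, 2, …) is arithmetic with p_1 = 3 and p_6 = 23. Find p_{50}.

199

Common difference d = (23 - 3) / (6 - 1) = 4.
p_i = 3 + (i - 1)·4.
p_{50} = 3 + 49·4 = 199.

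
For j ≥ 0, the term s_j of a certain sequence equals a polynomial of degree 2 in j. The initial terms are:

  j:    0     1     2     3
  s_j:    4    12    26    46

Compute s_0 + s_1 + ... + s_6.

406

1st diffs: 8, 14, 20.
2nd diffs: 6, 6 (constant).
So s_j = 3j^2 + 5j + 4.
Continuing: 72, 104, 142.
Summing j = 0..6 (7 terms) gives 406.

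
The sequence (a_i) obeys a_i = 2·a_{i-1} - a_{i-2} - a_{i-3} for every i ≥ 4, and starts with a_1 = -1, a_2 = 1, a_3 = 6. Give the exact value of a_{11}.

-144

Iterate the recurrence:
a_4 = 12, a_5 = 17, a_6 = 16, a_7 = 3, a_8 = -27, a_9 = -73, a_{10} = -122, a_{11} = -144.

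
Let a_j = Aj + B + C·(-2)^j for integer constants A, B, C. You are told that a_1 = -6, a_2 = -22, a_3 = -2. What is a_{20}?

The three given values yield: A + B - 2C = -6; 2A + B + 4C = -22; 3A + B - 8C = -2.
Subtracting the first from the second: A + 6C = -16.
Subtracting the second from the third: A - 12C = 20.
Solving: C = -2, A = -4, then B = -6.
So a_j = -4·j + (-6) + (-2)·(-2)^j; at j=20 this is -2097238.

-2097238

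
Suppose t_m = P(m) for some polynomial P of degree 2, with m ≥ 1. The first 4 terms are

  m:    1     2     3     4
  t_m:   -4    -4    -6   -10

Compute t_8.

1st diffs: 0, -2, -4.
2nd diffs: -2, -2 (constant).
Newton forward-difference form: t_m = -4 + (-2)·C(m-1,2).
At m = 8: m-1 = 7, so t_8 = -4 - 42 = -46.

-46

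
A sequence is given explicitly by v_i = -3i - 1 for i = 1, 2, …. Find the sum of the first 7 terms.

-91

Over i = 1..7: Σi = 28.
Total = (-3)·28 + (-1)·7 = -91.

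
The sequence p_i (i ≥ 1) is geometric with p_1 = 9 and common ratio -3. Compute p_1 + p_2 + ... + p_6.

-1638

p_i = 9·(-3)^(i-1).
S = 9·((-3)^6 - 1)/(-3 - 1) = 9·(729 - 1)/(-4) = -1638.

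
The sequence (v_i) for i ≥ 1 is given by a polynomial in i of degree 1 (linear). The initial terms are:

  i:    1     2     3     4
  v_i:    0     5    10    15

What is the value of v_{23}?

110

1st diffs: 5, 5, 5 (constant).
So v_i = 5i - 5.
Evaluating at i = 23 gives v_{23} = 110.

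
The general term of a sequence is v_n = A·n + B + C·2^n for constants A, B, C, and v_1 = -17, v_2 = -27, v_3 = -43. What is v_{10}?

-3119

At n = 1, 2, 3: A + B + 2C = -17; 2A + B + 4C = -27; 3A + B + 8C = -43.
Subtracting the first from the second: A + 2C = -10.
Subtracting the second from the third: A + 4C = -16.
Solving: C = -3, A = -4, then B = -7.
So v_n = -4·n + (-7) + (-3)·2^n; at n=10 this is -3119.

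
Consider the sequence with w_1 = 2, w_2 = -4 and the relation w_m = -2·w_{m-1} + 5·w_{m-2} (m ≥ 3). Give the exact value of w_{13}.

Iterate the recurrence:
w_3 = 18, w_4 = -56, w_5 = 202, …, w_{10} = -97364, w_{11} = 335938, w_{12} = -1158696, w_{13} = 3997082.

3997082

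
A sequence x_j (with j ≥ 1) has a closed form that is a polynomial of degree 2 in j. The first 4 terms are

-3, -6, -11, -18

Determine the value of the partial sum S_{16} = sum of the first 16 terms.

1st diffs: -3, -5, -7.
2nd diffs: -2, -2 (constant).
So x_j = -j^2 - 2.
Continuing: …, -27, -38, -51, -66, …, x_{16} = -258.
Summing j = 1..16 (16 terms) gives -1528.

-1528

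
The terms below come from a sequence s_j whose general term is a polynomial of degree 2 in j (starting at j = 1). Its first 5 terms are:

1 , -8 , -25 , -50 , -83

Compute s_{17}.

-1103

1st diffs: -9, -17, -25, -33.
2nd diffs: -8, -8, -8 (constant).
So s_j = -4j^2 + 3j + 2.
Evaluating at j = 17 gives s_{17} = -1103.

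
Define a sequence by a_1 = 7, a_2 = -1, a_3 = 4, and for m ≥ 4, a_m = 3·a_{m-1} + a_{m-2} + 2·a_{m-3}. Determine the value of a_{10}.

Applying the relation repeatedly:
a_4 = 25;  a_5 = 77;  a_6 = 264;  a_7 = 919;  a_8 = 3175;  a_9 = 10972;  a_{10} = 37929.

37929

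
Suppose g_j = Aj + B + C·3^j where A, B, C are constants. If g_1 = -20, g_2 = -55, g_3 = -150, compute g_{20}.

Write the equations: A + B + 3C = -20; 2A + B + 9C = -55; 3A + B + 27C = -150.
Subtracting the first from the second: A + 6C = -35.
Subtracting the second from the third: A + 18C = -95.
Solving: C = -5, A = -5, then B = 0.
Therefore g_{20} = -100 + 0 + (-5)·3486784401 = -17433922105.

-17433922105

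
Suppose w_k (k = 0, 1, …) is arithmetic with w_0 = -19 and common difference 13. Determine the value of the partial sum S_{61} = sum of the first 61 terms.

22631

w_k = -19 + (k - 0)·13.
w_{60} = 761; S = 61·(-19 + 761)/2 = 22631.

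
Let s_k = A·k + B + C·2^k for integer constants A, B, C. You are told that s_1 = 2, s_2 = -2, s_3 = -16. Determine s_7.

Write the equations: A + B + 2C = 2; 2A + B + 4C = -2; 3A + B + 8C = -16.
Subtracting the first from the second: A + 2C = -4.
Subtracting the second from the third: A + 4C = -14.
Solving: C = -5, A = 6, then B = 6.
Hence s_7 = 6·7 + 6 + (-5)·128 = -592.

-592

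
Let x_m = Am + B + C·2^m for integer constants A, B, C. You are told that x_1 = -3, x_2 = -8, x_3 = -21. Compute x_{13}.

-32727

Plug in m = 1, 2, 3: A + B + 2C = -3; 2A + B + 4C = -8; 3A + B + 8C = -21.
Subtracting the first from the second: A + 2C = -5.
Subtracting the second from the third: A + 4C = -13.
Solving: C = -4, A = 3, then B = 2.
Hence x_{13} = 3·13 + 2 + (-4)·8192 = -32727.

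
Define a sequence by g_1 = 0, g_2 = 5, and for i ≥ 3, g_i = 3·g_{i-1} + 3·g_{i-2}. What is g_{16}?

524398860

Applying the relation repeatedly:
g_3 = 15  g_4 = 60  g_5 = 225  …  g_{13} = 9622800  g_{14} = 36482805  g_{15} = 138316815  g_{16} = 524398860.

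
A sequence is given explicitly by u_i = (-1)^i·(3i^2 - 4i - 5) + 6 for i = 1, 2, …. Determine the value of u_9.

-196

(-1)^9 = -1; 3i^2 - 4i - 5 at i=9 is 202; so u_9 = -196.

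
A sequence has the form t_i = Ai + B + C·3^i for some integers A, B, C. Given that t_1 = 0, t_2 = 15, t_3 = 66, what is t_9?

The three given values yield: A + B + 3C = 0; 2A + B + 9C = 15; 3A + B + 27C = 66.
Subtracting the first from the second: A + 6C = 15.
Subtracting the second from the third: A + 18C = 51.
Solving: C = 3, A = -3, then B = -6.
So t_i = -3·i + (-6) + 3·3^i; at i=9 this is 59016.

59016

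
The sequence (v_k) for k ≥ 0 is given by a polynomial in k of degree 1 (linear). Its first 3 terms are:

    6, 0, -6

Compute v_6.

-30

1st diffs: -6, -6 (constant).
So v_k = -6k + 6.
Evaluating at k = 6 gives v_6 = -30.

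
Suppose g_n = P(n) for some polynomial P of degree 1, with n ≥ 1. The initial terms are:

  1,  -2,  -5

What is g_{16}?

-44

1st diffs: -3, -3 (constant).
So g_n = -3n + 4.
Evaluating at n = 16 gives g_{16} = -44.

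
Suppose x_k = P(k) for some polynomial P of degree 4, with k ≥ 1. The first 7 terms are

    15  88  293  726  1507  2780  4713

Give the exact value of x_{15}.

1st diffs: 73, 205, 433, 781, 1273, 1933.
2nd diffs: 132, 228, 348, 492, 660.
3rd diffs: 96, 120, 144, 168.
4th diffs: 24, 24, 24 (constant).
Newton forward-difference form: x_k = 15 + 73·C(k-1,1) + 132·C(k-1,2) + 96·C(k-1,3) + 24·C(k-1,4).
At k = 15: k-1 = 14, so x_{15} = 15 + 1022 + 12012 + 34944 + 24024 = 72017.

72017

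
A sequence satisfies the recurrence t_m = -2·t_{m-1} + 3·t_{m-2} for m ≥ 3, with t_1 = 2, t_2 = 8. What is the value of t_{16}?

Iterate the recurrence:
t_3 = -10; t_4 = 44; t_5 = -118; …; t_{13} = -797158; t_{14} = 2391488; t_{15} = -7174450; t_{16} = 21523364.
(Characteristic roots are 1 and -3.)

21523364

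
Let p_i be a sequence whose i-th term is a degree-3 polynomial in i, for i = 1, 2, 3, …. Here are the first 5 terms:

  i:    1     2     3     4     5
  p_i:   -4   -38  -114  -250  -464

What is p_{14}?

1st diffs: -34, -76, -136, -214.
2nd diffs: -42, -60, -78.
3rd diffs: -18, -18 (constant).
So p_i = -3i^3 - 3i^2 - 4i + 6.
Evaluating at i = 14 gives p_{14} = -8870.

-8870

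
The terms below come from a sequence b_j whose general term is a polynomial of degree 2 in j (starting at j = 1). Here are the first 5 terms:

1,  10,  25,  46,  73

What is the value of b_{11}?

1st diffs: 9, 15, 21, 27.
2nd diffs: 6, 6, 6 (constant).
Newton forward-difference form: b_j = 1 + 9·C(j-1,1) + 6·C(j-1,2).
At j = 11: j-1 = 10, so b_{11} = 1 + 90 + 270 = 361.

361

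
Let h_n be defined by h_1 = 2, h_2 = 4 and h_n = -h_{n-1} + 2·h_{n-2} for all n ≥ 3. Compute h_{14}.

Iterate the recurrence:
h_3 = 0, h_4 = 8, h_5 = -8, …, h_{11} = -680, h_{12} = 1368, h_{13} = -2728, h_{14} = 5464.
(Characteristic roots are 1 and -2.)

5464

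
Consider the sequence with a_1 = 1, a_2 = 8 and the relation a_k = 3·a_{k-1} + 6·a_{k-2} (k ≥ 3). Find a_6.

2610

Applying the relation repeatedly:
a_3 = 30, a_4 = 138, a_5 = 594, a_6 = 2610.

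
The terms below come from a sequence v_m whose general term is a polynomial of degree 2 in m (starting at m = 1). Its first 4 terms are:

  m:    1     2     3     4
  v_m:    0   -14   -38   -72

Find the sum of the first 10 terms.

1st diffs: -14, -24, -34.
2nd diffs: -10, -10 (constant).
So v_m = -5m^2 + m + 4.
Continuing: …, -116, -170, -234, -308, …, v_{10} = -486.
Summing m = 1..10 (10 terms) gives -1830.

-1830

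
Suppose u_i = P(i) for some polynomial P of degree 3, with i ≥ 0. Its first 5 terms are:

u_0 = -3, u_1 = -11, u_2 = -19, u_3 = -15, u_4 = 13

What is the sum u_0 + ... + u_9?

1st diffs: -8, -8, 4, 28.
2nd diffs: 0, 12, 24.
3rd diffs: 12, 12 (constant).
Newton forward-difference form: u_i = -3 + (-8)·C(i,1) + 12·C(i,3).
Continuing: …, 77, 189, 361, 605, …, u_9 = 933.
Summing i = 0..9 (10 terms) gives 2130.

2130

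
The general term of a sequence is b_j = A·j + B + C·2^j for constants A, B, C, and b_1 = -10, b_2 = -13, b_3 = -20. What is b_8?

Write the equations: A + B + 2C = -10; 2A + B + 4C = -13; 3A + B + 8C = -20.
Subtracting the first from the second: A + 2C = -3.
Subtracting the second from the third: A + 4C = -7.
Solving: C = -2, A = 1, then B = -7.
Hence b_8 = 1·8 + (-7) + (-2)·256 = -511.

-511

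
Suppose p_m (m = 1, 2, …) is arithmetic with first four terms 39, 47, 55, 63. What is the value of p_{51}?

439

Common difference d = 8.
p_m = 39 + (m - 1)·8.
p_{51} = 39 + 50·8 = 439.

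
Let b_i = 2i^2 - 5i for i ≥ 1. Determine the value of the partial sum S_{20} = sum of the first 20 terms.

Over i = 1..20: Σi = 210, Σi² = 2870.
Total = (2)·2870 + (-5)·210 = 4690.

4690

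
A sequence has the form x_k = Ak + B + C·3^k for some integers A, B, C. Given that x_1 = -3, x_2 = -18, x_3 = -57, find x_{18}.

At k = 1, 2, 3: A + B + 3C = -3; 2A + B + 9C = -18; 3A + B + 27C = -57.
Subtracting the first from the second: A + 6C = -15.
Subtracting the second from the third: A + 18C = -39.
Solving: C = -2, A = -3, then B = 6.
So x_k = -3·k + 6 + (-2)·3^k; at k=18 this is -774841026.

-774841026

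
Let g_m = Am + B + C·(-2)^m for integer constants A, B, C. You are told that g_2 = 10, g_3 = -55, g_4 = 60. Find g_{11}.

The three given values yield: 2A + B + 4C = 10; 3A + B - 8C = -55; 4A + B + 16C = 60.
Subtracting the first from the second: A - 12C = -65.
Subtracting the second from the third: A + 24C = 115.
Solving: C = 5, A = -5, then B = 0.
Therefore g_{11} = -55 + 0 + 5·(-2048) = -10295.

-10295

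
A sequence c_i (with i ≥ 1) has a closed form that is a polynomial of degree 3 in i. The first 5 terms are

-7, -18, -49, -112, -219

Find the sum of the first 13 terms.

-15249

1st diffs: -11, -31, -63, -107.
2nd diffs: -20, -32, -44.
3rd diffs: -12, -12 (constant).
So c_i = -2i^3 + 2i^2 - 3i - 4.
Continuing: …, -382, -613, -924, -1327, …, c_{13} = -4099.
Summing i = 1..13 (13 terms) gives -15249.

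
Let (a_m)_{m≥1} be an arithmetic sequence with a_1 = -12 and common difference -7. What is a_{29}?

-208

a_m = -12 + (m - 1)·(-7).
a_{29} = -12 + 28·(-7) = -208.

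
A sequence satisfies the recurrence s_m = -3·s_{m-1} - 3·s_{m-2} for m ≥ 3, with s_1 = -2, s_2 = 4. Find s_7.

Compute successive terms:
s_3 = -6;  s_4 = 6;  s_5 = 0;  s_6 = -18;  s_7 = 54.

54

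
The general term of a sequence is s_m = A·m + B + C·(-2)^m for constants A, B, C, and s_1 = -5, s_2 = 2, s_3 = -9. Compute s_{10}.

The three given values yield: A + B - 2C = -5; 2A + B + 4C = 2; 3A + B - 8C = -9.
Subtracting the first from the second: A + 6C = 7.
Subtracting the second from the third: A - 12C = -11.
Solving: C = 1, A = 1, then B = -4.
So s_m = 1·m + (-4) + 1·(-2)^m; at m=10 this is 1030.

1030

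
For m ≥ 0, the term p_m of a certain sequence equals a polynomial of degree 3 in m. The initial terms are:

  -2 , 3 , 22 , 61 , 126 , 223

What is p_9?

1051

1st diffs: 5, 19, 39, 65, 97.
2nd diffs: 14, 20, 26, 32.
3rd diffs: 6, 6, 6 (constant).
Newton forward-difference form: p_m = -2 + 5·C(m,1) + 14·C(m,2) + 6·C(m,3).
At m = 9: m = 9, so p_9 = -2 + 45 + 504 + 504 = 1051.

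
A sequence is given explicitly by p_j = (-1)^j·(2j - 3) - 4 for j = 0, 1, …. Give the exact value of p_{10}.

(-1)^10 = 1; 2j - 3 at j=10 is 17; so p_{10} = 13.

13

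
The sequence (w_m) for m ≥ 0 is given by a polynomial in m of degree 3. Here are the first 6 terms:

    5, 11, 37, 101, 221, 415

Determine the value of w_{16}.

1st diffs: 6, 26, 64, 120, 194.
2nd diffs: 20, 38, 56, 74.
3rd diffs: 18, 18, 18 (constant).
So w_m = 3m^3 + m^2 + 2m + 5.
Evaluating at m = 16 gives w_{16} = 12581.

12581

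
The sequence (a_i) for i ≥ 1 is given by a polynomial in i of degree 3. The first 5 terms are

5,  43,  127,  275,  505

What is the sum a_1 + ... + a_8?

4940

1st diffs: 38, 84, 148, 230.
2nd diffs: 46, 64, 82.
3rd diffs: 18, 18 (constant).
So a_i = 3i^3 + 5i^2 + 2i - 5.
Continuing: 835, 1283, 1867.
Summing i = 1..8 (8 terms) gives 4940.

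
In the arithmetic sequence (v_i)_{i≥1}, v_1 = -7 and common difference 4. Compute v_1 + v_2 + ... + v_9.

81

v_i = -7 + (i - 1)·4.
v_9 = 25; S = 9·(-7 + 25)/2 = 81.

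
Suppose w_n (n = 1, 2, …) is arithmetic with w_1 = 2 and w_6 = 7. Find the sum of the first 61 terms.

Common difference d = (7 - 2) / (6 - 1) = 1.
w_n = 2 + (n - 1)·1.
w_{61} = 62; S = 61·(2 + 62)/2 = 1952.

1952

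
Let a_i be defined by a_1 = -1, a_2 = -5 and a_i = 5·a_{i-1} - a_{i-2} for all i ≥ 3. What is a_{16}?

-16831644835

a_3 = -24  a_4 = -115  a_5 = -551  …  a_{13} = -153027601  a_{14} = -733199285  a_{15} = -3512968824  a_{16} = -16831644835.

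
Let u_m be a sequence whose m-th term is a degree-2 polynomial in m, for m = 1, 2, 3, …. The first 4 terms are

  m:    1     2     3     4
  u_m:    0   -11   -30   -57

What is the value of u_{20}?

-1577

1st diffs: -11, -19, -27.
2nd diffs: -8, -8 (constant).
So u_m = -4m^2 + m + 3.
Evaluating at m = 20 gives u_{20} = -1577.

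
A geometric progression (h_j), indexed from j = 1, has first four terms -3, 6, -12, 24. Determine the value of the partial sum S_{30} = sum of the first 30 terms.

Common ratio r = -2.
h_j = (-3)·(-2)^(j-1).
S = (-3)·((-2)^30 - 1)/(-2 - 1) = (-3)·(1073741824 - 1)/(-3) = 1073741823.

1073741823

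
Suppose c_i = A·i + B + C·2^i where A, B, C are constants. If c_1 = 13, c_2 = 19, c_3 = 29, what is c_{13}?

16417

Write the equations: A + B + 2C = 13; 2A + B + 4C = 19; 3A + B + 8C = 29.
Subtracting the first from the second: A + 2C = 6.
Subtracting the second from the third: A + 4C = 10.
Solving: C = 2, A = 2, then B = 7.
Hence c_{13} = 2·13 + 7 + 2·8192 = 16417.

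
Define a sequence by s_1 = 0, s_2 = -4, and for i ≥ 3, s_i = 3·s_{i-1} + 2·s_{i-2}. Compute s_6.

-556

Applying the relation repeatedly:
s_3 = -12; s_4 = -44; s_5 = -156; s_6 = -556.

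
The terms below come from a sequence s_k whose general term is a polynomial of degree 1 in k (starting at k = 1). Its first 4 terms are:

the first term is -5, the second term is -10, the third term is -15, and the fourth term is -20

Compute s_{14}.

-70

1st diffs: -5, -5, -5 (constant).
So s_k = -5k.
Evaluating at k = 14 gives s_{14} = -70.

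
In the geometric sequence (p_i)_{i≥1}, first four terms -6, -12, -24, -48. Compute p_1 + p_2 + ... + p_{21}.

-12582906

Common ratio r = 2.
p_i = (-6)·2^(i-1).
S = (-6)·(2^21 - 1)/(2 - 1) = (-6)·(2097152 - 1)/(1) = -12582906.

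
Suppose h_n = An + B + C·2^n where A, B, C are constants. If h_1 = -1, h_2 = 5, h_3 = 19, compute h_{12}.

At n = 1, 2, 3: A + B + 2C = -1; 2A + B + 4C = 5; 3A + B + 8C = 19.
Subtracting the first from the second: A + 2C = 6.
Subtracting the second from the third: A + 4C = 14.
Solving: C = 4, A = -2, then B = -7.
Hence h_{12} = -2·12 + (-7) + 4·4096 = 16353.

16353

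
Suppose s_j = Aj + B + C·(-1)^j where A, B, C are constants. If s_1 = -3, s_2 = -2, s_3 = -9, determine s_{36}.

The three given values yield: A + B - C = -3; 2A + B + C = -2; 3A + B - C = -9.
Subtracting the first from the second: A + 2C = 1.
Subtracting the second from the third: A - 2C = -7.
Solving: C = 2, A = -3, then B = 2.
Hence s_{36} = -3·36 + 2 + 2·1 = -104.

-104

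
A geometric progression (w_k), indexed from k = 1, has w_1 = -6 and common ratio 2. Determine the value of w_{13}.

w_k = (-6)·2^(k-1).
w_{13} = (-6)·2^12 = -24576.

-24576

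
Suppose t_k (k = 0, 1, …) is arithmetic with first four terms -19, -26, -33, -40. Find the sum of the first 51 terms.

-9894

Common difference d = -7.
t_k = -19 + (k - 0)·(-7).
t_{50} = -369; S = 51·(-19 + (-369))/2 = -9894.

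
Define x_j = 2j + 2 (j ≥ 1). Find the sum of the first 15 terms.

270

Over j = 1..15: Σj = 120.
Total = (2)·120 + (2)·15 = 270.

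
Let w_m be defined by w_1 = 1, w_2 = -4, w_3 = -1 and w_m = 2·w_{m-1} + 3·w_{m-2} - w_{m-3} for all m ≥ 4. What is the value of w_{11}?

Step forward from the initial values:
w_4 = -15; w_5 = -29; w_6 = -102; w_7 = -276; w_8 = -829; w_9 = -2384; w_{10} = -6979; w_{11} = -20281.

-20281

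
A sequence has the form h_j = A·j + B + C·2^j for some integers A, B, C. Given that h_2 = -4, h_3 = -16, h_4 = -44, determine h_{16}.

-262076

The three given values yield: 2A + B + 4C = -4; 3A + B + 8C = -16; 4A + B + 16C = -44.
Subtracting the first from the second: A + 4C = -12.
Subtracting the second from the third: A + 8C = -28.
Solving: C = -4, A = 4, then B = 4.
Hence h_{16} = 4·16 + 4 + (-4)·65536 = -262076.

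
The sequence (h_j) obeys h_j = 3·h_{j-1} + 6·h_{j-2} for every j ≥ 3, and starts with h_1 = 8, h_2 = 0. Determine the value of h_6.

h_3 = 48;  h_4 = 144;  h_5 = 720;  h_6 = 3024.

3024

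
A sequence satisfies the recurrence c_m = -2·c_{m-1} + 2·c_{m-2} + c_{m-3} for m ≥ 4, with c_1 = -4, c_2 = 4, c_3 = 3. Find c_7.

84

Applying the relation repeatedly:
c_4 = -2; c_5 = 14; c_6 = -29; c_7 = 84.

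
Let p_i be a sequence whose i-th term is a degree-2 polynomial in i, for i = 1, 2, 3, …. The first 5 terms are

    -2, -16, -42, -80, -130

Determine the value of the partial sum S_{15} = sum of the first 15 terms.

1st diffs: -14, -26, -38, -50.
2nd diffs: -12, -12, -12 (constant).
Newton forward-difference form: p_i = -2 + (-14)·C(i-1,1) + (-12)·C(i-1,2).
Continuing: …, -192, -266, -352, -450, …, p_{15} = -1290.
Summing i = 1..15 (15 terms) gives -6960.

-6960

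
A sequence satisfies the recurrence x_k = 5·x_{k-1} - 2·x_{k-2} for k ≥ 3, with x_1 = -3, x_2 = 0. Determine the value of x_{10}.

Step forward from the initial values:
x_3 = 6, x_4 = 30, x_5 = 138, x_6 = 630, x_7 = 2874, x_8 = 13110, x_9 = 59802, x_{10} = 272790.

272790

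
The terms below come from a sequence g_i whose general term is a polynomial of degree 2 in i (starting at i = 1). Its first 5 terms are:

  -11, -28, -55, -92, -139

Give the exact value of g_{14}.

-1012

1st diffs: -17, -27, -37, -47.
2nd diffs: -10, -10, -10 (constant).
So g_i = -5i^2 - 2i - 4.
Evaluating at i = 14 gives g_{14} = -1012.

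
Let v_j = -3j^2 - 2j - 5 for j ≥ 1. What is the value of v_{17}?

-906

v_{17} = -3·17^2 - 2·17 - 5 = -906.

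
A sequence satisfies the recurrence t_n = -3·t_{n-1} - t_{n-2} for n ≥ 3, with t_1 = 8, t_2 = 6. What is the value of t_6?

498

Iterate the recurrence:
t_3 = -26, t_4 = 72, t_5 = -190, t_6 = 498.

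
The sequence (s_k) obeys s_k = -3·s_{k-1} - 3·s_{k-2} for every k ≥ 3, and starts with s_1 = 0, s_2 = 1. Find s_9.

81

Compute successive terms:
s_3 = -3, s_4 = 6, s_5 = -9, s_6 = 9, s_7 = 0, s_8 = -27, s_9 = 81.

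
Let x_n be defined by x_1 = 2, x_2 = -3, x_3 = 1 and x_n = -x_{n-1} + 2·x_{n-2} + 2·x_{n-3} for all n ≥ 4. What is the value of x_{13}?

-61

Step forward from the initial values:
x_4 = -3  x_5 = -1  x_6 = -3  x_7 = -5  x_8 = -3  x_9 = -13  x_{10} = -3  x_{11} = -29  x_{12} = -3  x_{13} = -61.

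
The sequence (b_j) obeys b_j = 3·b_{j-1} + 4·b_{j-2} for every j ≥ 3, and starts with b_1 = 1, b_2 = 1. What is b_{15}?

b_3 = 7  b_4 = 25  b_5 = 103  …  b_{12} = 1677721  b_{13} = 6710887  b_{14} = 26843545  b_{15} = 107374183.
(Characteristic roots are 4 and -1.)

107374183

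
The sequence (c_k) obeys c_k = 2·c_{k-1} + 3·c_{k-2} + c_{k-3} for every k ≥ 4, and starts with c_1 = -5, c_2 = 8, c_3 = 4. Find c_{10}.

Applying the relation repeatedly:
c_4 = 27  c_5 = 74  c_6 = 233  c_7 = 715  c_8 = 2203  c_9 = 6784  c_{10} = 20892.

20892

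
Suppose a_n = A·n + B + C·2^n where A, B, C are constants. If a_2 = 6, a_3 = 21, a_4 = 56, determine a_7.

Write the equations: 2A + B + 4C = 6; 3A + B + 8C = 21; 4A + B + 16C = 56.
Subtracting the first from the second: A + 4C = 15.
Subtracting the second from the third: A + 8C = 35.
Solving: C = 5, A = -5, then B = -4.
So a_n = -5·n + (-4) + 5·2^n; at n=7 this is 601.

601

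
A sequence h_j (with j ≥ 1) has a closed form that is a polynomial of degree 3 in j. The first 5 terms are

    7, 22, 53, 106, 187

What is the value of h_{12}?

1st diffs: 15, 31, 53, 81.
2nd diffs: 16, 22, 28.
3rd diffs: 6, 6 (constant).
Newton forward-difference form: h_j = 7 + 15·C(j-1,1) + 16·C(j-1,2) + 6·C(j-1,3).
At j = 12: j-1 = 11, so h_{12} = 7 + 165 + 880 + 990 = 2042.

2042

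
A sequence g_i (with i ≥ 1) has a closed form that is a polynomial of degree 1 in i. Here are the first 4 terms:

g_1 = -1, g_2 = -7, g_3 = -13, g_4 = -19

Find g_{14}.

1st diffs: -6, -6, -6 (constant).
So g_i = -6i + 5.
Evaluating at i = 14 gives g_{14} = -79.

-79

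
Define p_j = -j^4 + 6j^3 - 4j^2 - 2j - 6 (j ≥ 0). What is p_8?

-1302

p_8 = -1·8^4 + 6·8^3 - 4·8^2 - 2·8 - 6 = -1302.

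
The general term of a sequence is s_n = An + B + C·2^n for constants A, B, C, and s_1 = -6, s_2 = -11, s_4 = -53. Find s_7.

-492

The three given values yield: A + B + 2C = -6; 2A + B + 4C = -11; 4A + B + 16C = -53.
Subtracting the first from the second: A + 2C = -5.
Subtracting the second from the third: 2A + 12C = -42.
Solving: C = -4, A = 3, then B = -1.
So s_n = 3·n + (-1) + (-4)·2^n; at n=7 this is -492.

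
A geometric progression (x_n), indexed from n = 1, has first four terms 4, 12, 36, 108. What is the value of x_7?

Common ratio r = 3.
x_n = 4·3^(n-1).
x_7 = 4·3^6 = 2916.

2916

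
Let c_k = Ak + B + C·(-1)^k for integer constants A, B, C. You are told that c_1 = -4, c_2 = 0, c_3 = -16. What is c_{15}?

-88

The three given values yield: A + B - C = -4; 2A + B + C = 0; 3A + B - C = -16.
Subtracting the first from the second: A + 2C = 4.
Subtracting the second from the third: A - 2C = -16.
Solving: C = 5, A = -6, then B = 7.
So c_k = -6·k + 7 + 5·(-1)^k; at k=15 this is -88.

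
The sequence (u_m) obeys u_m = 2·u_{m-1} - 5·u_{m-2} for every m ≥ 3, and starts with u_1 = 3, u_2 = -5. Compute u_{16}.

220975

u_3 = -25;  u_4 = -25;  u_5 = 75;  …;  u_{13} = -5925;  u_{14} = -161725;  u_{15} = -293825;  u_{16} = 220975.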